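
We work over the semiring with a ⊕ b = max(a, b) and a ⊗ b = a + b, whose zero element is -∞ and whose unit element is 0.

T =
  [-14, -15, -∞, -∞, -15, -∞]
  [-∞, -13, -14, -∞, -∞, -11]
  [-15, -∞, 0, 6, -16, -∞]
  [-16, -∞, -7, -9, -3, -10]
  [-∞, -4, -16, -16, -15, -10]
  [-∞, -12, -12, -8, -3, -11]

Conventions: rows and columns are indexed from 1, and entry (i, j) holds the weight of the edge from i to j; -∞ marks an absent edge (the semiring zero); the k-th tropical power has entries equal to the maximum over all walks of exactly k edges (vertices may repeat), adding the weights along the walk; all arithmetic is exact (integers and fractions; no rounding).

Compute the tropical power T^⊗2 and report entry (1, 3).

T^⊗2:
  [-28, -19, -29, -31, -29, -25]
  [-29, -23, -14, -8, -14, -22]
  [-10, -20, 0, 6, 3, -4]
  [-22, -7, -7, -1, -12, -13]
  [-31, -17, -16, -10, -13, -15]
  [-24, -7, -12, -6, -11, -13]
Key observation: the optimum is the walk 1->2->3, with weight (-15) + (-14) = -29.
Optimal value attained by: walk 1->2->3.
Answer: (T^⊗2)[1][3] = -29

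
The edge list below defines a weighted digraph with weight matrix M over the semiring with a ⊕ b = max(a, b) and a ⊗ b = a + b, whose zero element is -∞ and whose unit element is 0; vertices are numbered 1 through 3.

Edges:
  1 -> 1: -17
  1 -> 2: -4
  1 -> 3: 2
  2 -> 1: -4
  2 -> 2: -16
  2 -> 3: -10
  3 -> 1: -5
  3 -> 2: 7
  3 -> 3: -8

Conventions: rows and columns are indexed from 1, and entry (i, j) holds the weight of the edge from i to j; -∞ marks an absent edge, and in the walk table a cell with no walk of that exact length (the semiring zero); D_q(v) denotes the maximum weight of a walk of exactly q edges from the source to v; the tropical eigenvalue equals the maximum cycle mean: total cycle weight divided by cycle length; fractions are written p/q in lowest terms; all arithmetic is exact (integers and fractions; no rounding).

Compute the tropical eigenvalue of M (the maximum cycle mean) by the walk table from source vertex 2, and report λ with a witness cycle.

q=0: [-∞, 0, -∞]
q=1: [-4, -16, -10]
q=2: [-15, -3, -2]
q=3: [-7, 5, -10]
Optimal cycle mean attained by: cycle 1->3->2->1, total 2 + 7 + (-4), length 3.
Answer: λ = 5/3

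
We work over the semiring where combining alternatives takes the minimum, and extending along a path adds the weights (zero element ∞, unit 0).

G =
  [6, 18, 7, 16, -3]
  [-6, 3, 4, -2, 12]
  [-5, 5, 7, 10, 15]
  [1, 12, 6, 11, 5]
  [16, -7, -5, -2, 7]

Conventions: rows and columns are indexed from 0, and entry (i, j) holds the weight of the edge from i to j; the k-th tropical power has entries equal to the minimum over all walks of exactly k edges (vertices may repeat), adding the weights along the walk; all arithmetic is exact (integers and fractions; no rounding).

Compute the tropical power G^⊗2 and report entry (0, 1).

G^⊗2:
  [2, -10, -8, -5, 3]
  [-3, 5, 1, 1, -9]
  [-1, 8, 2, 3, -8]
  [1, -2, 0, 3, -2]
  [-13, -4, -3, -9, 3]
Key observation: the optimum is the walk 0->4->1, with weight (-3) + (-7) = -10.
Optimal value attained by: walk 0->4->1.
Answer: (G^⊗2)[0][1] = -10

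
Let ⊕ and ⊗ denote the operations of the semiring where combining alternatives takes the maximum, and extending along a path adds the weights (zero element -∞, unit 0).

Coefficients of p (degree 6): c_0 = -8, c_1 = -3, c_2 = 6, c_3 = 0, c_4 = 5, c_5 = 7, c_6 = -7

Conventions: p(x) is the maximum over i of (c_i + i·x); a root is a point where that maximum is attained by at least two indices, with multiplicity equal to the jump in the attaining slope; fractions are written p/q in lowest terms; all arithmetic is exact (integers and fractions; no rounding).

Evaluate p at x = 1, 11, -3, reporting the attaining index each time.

p(1) = max(-8+0·1=-8, -3+1·1=-2, 6+2·1=8, 0+3·1=3, 5+4·1=9, 7+5·1=12, -7+6·1=-1) = 12 (attained by i=5)
p(11) = max(-8+0·11=-8, -3+1·11=8, 6+2·11=28, 0+3·11=33, 5+4·11=49, 7+5·11=62, -7+6·11=59) = 62 (attained by i=5)
p(-3) = max(-8+0·(-3)=-8, -3+1·(-3)=-6, 6+2·(-3)=0, 0+3·(-3)=-9, 5+4·(-3)=-7, 7+5·(-3)=-8, -7+6·(-3)=-25) = 0 (attained by i=2)
Answer: p(1) = 12; p(11) = 62; p(-3) = 0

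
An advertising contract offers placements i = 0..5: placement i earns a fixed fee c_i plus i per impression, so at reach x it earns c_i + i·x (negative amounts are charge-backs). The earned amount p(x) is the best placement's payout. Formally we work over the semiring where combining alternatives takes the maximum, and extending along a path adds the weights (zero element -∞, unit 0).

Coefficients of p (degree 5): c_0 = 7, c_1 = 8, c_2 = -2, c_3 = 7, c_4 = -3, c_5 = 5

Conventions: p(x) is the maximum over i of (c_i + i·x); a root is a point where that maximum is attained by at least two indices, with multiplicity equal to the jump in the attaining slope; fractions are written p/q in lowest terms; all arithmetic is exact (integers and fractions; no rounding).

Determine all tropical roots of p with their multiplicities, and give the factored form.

hull edge (i=0, c=7) to (i=1, c=8): slope 1, span 1
hull edge (i=1, c=8) to (i=3, c=7): slope -1/2, span 2
hull edge (i=3, c=7) to (i=5, c=5): slope -1, span 2
Factored form: p(x) = 5 ⊗ (x ⊕ (-1)) ⊗ (x ⊕ 1/2) ⊗ (x ⊕ 1/2) ⊗ (x ⊕ 1) ⊗ (x ⊕ 1)
Answer: roots = -1 (mult 1), 1/2 (mult 2), 1 (mult 2)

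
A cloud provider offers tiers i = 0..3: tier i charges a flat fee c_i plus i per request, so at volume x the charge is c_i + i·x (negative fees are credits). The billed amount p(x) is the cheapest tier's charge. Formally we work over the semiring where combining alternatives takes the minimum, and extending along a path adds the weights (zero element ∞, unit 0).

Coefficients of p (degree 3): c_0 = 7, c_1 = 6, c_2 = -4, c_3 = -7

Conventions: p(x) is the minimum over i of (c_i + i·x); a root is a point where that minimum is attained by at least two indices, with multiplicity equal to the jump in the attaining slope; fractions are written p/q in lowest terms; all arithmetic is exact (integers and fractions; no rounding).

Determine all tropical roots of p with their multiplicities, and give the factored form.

hull edge (i=0, c=7) to (i=2, c=-4): slope -11/2, span 2
hull edge (i=2, c=-4) to (i=3, c=-7): slope -3, span 1
Factored form: p(x) = -7 ⊗ (x ⊕ 3) ⊗ (x ⊕ 11/2) ⊗ (x ⊕ 11/2)
Answer: roots = 3 (mult 1), 11/2 (mult 2)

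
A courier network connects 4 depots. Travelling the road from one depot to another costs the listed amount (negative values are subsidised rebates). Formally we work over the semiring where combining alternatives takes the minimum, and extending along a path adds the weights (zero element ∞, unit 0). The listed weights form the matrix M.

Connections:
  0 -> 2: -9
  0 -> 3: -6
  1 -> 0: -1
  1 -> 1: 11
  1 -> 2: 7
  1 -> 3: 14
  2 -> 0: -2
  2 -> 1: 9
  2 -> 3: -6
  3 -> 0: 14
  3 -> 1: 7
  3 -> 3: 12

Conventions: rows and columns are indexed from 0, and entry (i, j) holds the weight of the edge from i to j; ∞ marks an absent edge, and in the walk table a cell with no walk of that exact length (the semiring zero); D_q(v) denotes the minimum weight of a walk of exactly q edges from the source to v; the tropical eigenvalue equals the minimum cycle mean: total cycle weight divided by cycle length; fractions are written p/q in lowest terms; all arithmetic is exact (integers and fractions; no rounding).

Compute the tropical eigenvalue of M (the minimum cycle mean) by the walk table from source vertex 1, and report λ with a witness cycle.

q=0: [∞, 0, ∞, ∞]
q=1: [-1, 11, 7, 14]
q=2: [5, 16, -10, -7]
q=3: [-12, -1, -4, -16]
q=4: [-6, -9, -21, -18]
Optimal cycle mean attained by: cycle 0->2->0, total (-9) + (-2), length 2.
Answer: λ = -11/2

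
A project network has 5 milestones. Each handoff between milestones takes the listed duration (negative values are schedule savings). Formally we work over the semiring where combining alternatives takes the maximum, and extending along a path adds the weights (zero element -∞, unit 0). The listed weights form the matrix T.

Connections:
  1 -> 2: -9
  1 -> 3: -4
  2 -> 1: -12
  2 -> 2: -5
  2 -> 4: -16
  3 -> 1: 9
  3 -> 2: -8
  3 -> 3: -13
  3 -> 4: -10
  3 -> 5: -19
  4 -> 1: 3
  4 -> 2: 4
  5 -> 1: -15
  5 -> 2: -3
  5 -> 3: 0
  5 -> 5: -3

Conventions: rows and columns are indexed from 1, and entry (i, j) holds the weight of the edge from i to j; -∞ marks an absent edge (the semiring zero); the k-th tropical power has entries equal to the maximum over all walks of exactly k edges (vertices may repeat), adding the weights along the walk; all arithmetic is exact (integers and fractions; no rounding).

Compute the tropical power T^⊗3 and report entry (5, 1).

T^⊗2:
  [5, -12, -17, -14, -23]
  [-13, -10, -16, -21, -∞]
  [-4, 0, 5, -23, -22]
  [-8, -1, -1, -12, -∞]
  [9, -6, -3, -10, -6]
T^⊗3:
  [-8, -4, 1, -27, -26]
  [-7, -15, -17, -26, -35]
  [14, -3, -8, -5, -14]
  [8, -6, -12, -11, -20]
  [6, 0, 5, -13, -9]
Key observation: the optimum is the walk 5->5->3->1, with weight (-3) + 0 + 9 = 6.
Optimal value attained by: walk 5->5->3->1.
Answer: (T^⊗3)[5][1] = 6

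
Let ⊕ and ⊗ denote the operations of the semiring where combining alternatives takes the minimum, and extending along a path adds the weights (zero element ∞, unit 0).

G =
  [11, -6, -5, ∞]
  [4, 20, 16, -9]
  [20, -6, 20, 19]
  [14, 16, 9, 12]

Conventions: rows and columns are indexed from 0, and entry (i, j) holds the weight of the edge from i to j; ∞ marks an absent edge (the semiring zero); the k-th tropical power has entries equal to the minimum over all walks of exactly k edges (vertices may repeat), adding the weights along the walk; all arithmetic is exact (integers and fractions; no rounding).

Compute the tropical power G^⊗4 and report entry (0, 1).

G^⊗2:
  [-2, -11, 6, -15]
  [5, -2, -1, 3]
  [-2, 14, 10, -15]
  [20, 3, 9, 7]
G^⊗3:
  [-7, -8, -7, -20]
  [2, -7, 0, -11]
  [-1, -8, -7, -3]
  [7, 3, 15, -6]
G^⊗4:
  [-6, -13, -12, -17]
  [-3, -6, -3, -16]
  [-4, -13, -6, -17]
  [7, 1, 2, -6]
Key observation: the optimum is the walk 0->1->0->2->1, with weight (-6) + 4 + (-5) + (-6) = -13.
Optimal value attained by: walk 0->1->0->2->1.
Answer: (G^⊗4)[0][1] = -13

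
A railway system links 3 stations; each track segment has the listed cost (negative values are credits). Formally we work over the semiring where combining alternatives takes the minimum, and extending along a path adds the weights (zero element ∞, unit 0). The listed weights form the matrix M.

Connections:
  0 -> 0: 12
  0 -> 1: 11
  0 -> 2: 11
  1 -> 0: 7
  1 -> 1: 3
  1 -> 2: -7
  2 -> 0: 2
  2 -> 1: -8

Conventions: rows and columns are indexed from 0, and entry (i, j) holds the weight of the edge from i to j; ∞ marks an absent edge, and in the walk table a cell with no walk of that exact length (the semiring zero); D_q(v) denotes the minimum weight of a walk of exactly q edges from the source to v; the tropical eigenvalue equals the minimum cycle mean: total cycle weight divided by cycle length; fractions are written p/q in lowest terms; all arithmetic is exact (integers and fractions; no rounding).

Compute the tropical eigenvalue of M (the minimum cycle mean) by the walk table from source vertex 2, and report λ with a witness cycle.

q=0: [∞, ∞, 0]
q=1: [2, -8, ∞]
q=2: [-1, -5, -15]
q=3: [-13, -23, -12]
Optimal cycle mean attained by: cycle 1->2->1, total (-7) + (-8), length 2.
Answer: λ = -15/2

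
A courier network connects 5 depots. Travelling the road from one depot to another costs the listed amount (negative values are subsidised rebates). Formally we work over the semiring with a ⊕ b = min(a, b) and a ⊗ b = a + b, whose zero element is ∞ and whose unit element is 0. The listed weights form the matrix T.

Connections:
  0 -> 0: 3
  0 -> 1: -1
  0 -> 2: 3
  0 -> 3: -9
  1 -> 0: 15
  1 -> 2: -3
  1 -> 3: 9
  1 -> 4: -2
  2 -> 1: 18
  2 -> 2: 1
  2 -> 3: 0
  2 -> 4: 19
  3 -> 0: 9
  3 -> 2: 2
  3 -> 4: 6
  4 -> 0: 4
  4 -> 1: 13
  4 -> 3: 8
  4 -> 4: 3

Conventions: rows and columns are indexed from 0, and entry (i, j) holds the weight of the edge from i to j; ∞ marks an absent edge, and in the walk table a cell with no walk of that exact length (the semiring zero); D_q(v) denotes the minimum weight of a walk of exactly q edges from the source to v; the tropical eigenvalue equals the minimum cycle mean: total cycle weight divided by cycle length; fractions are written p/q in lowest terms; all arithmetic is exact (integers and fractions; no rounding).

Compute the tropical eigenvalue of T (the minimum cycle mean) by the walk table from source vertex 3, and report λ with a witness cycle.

q=0: [∞, ∞, ∞, 0, ∞]
q=1: [9, ∞, 2, ∞, 6]
q=2: [10, 8, 3, 0, 9]
q=3: [9, 9, 2, 1, 6]
q=4: [10, 8, 3, 0, 7]
q=5: [9, 9, 2, 1, 6]
Optimal cycle mean attained by: cycle 0->3->0, total (-9) + 9, length 2.
Answer: λ = 0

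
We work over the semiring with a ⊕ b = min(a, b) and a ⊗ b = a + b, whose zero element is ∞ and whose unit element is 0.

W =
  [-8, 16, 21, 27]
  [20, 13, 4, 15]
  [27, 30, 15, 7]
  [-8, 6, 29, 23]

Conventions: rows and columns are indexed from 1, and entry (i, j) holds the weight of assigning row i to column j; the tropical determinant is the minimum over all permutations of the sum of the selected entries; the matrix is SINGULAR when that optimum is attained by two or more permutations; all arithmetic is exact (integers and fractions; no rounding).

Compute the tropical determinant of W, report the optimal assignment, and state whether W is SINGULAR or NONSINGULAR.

σ = (1, 2, 3, 4): (-8) + 13 + 15 + 23 = 43
σ = (1, 2, 4, 3): (-8) + 13 + 7 + 29 = 41
σ = (1, 3, 2, 4): (-8) + 4 + 30 + 23 = 49
σ = (1, 3, 4, 2): (-8) + 4 + 7 + 6 = 9
σ = (1, 4, 2, 3): (-8) + 15 + 30 + 29 = 66
σ = (1, 4, 3, 2): (-8) + 15 + 15 + 6 = 28
σ = (2, 1, 3, 4): 16 + 20 + 15 + 23 = 74
σ = (2, 1, 4, 3): 16 + 20 + 7 + 29 = 72
σ = (2, 3, 1, 4): 16 + 4 + 27 + 23 = 70
σ = (2, 3, 4, 1): 16 + 4 + 7 + (-8) = 19
σ = (2, 4, 1, 3): 16 + 15 + 27 + 29 = 87
σ = (2, 4, 3, 1): 16 + 15 + 15 + (-8) = 38
σ = (3, 1, 2, 4): 21 + 20 + 30 + 23 = 94
σ = (3, 1, 4, 2): 21 + 20 + 7 + 6 = 54
σ = (3, 2, 1, 4): 21 + 13 + 27 + 23 = 84
σ = (3, 2, 4, 1): 21 + 13 + 7 + (-8) = 33
σ = (3, 4, 1, 2): 21 + 15 + 27 + 6 = 69
σ = (3, 4, 2, 1): 21 + 15 + 30 + (-8) = 58
σ = (4, 1, 2, 3): 27 + 20 + 30 + 29 = 106
σ = (4, 1, 3, 2): 27 + 20 + 15 + 6 = 68
σ = (4, 2, 1, 3): 27 + 13 + 27 + 29 = 96
σ = (4, 2, 3, 1): 27 + 13 + 15 + (-8) = 47
σ = (4, 3, 1, 2): 27 + 4 + 27 + 6 = 64
σ = (4, 3, 2, 1): 27 + 4 + 30 + (-8) = 53
Optimal value attained by: σ = (1, 3, 4, 2).
Answer: det⊕(W) = 9; verdict: NONSINGULAR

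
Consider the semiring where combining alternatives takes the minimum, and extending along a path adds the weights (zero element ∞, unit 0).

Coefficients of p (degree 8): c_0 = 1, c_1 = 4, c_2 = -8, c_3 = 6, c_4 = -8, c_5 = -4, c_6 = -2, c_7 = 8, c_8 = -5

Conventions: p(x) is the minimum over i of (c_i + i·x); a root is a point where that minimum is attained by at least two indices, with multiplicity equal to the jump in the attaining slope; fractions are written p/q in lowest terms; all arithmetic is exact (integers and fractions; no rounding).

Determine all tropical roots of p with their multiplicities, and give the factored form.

hull edge (i=0, c=1) to (i=2, c=-8): slope -9/2, span 2
hull edge (i=2, c=-8) to (i=4, c=-8): slope 0, span 2
hull edge (i=4, c=-8) to (i=8, c=-5): slope 3/4, span 4
Factored form: p(x) = -5 ⊗ (x ⊕ (-3/4)) ⊗ (x ⊕ (-3/4)) ⊗ (x ⊕ (-3/4)) ⊗ (x ⊕ (-3/4)) ⊗ (x ⊕ 0) ⊗ (x ⊕ 0) ⊗ (x ⊕ 9/2) ⊗ (x ⊕ 9/2)
Answer: roots = -3/4 (mult 4), 0 (mult 2), 9/2 (mult 2)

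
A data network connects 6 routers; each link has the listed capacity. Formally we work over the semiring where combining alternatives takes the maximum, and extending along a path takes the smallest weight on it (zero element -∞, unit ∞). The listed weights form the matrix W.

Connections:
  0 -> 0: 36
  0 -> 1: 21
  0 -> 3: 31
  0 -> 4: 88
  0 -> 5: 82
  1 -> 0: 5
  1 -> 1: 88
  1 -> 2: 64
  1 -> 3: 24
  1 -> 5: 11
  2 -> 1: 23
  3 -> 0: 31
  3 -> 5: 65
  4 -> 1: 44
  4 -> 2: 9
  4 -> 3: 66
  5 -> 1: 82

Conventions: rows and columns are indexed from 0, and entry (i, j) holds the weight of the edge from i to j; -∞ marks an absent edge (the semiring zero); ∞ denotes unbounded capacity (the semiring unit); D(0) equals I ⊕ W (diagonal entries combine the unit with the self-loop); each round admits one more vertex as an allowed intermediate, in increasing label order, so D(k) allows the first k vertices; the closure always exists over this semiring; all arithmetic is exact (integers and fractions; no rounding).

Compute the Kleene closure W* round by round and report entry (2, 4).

D(0):
  [∞, 21, -∞, 31, 88, 82]
  [5, ∞, 64, 24, -∞, 11]
  [-∞, 23, ∞, -∞, -∞, -∞]
  [31, -∞, -∞, ∞, -∞, 65]
  [-∞, 44, 9, 66, ∞, -∞]
  [-∞, 82, -∞, -∞, -∞, ∞]
D(1):
  [∞, 21, -∞, 31, 88, 82]
  [5, ∞, 64, 24, 5, 11]
  [-∞, 23, ∞, -∞, -∞, -∞]
  [31, 21, -∞, ∞, 31, 65]
  [-∞, 44, 9, 66, ∞, -∞]
  [-∞, 82, -∞, -∞, -∞, ∞]
D(2):
  [∞, 21, 21, 31, 88, 82]
  [5, ∞, 64, 24, 5, 11]
  [5, 23, ∞, 23, 5, 11]
  [31, 21, 21, ∞, 31, 65]
  [5, 44, 44, 66, ∞, 11]
  [5, 82, 64, 24, 5, ∞]
D(3):
  [∞, 21, 21, 31, 88, 82]
  [5, ∞, 64, 24, 5, 11]
  [5, 23, ∞, 23, 5, 11]
  [31, 21, 21, ∞, 31, 65]
  [5, 44, 44, 66, ∞, 11]
  [5, 82, 64, 24, 5, ∞]
D(4):
  [∞, 21, 21, 31, 88, 82]
  [24, ∞, 64, 24, 24, 24]
  [23, 23, ∞, 23, 23, 23]
  [31, 21, 21, ∞, 31, 65]
  [31, 44, 44, 66, ∞, 65]
  [24, 82, 64, 24, 24, ∞]
D(5):
  [∞, 44, 44, 66, 88, 82]
  [24, ∞, 64, 24, 24, 24]
  [23, 23, ∞, 23, 23, 23]
  [31, 31, 31, ∞, 31, 65]
  [31, 44, 44, 66, ∞, 65]
  [24, 82, 64, 24, 24, ∞]
D(6):
  [∞, 82, 64, 66, 88, 82]
  [24, ∞, 64, 24, 24, 24]
  [23, 23, ∞, 23, 23, 23]
  [31, 65, 64, ∞, 31, 65]
  [31, 65, 64, 66, ∞, 65]
  [24, 82, 64, 24, 24, ∞]
Answer: W*[2][4] = 23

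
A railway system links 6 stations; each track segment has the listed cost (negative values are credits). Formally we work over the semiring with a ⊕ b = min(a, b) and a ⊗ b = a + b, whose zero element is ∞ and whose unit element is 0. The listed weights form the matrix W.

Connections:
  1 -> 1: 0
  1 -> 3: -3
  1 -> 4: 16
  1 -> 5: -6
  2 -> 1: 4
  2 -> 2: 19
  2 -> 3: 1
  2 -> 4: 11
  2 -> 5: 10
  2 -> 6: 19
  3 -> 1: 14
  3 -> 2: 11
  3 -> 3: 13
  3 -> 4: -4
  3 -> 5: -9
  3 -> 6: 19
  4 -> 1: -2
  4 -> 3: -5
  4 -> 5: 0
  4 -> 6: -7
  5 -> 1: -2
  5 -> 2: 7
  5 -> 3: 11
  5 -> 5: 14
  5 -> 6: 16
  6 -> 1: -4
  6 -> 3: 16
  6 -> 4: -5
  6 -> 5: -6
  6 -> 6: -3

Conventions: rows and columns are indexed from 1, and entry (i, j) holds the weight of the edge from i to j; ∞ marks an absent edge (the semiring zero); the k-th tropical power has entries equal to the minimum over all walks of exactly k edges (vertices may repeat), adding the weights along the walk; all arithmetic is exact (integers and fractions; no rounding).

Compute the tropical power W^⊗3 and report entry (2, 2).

W^⊗2:
  [-8, 1, -3, -7, -12, 9]
  [4, 12, 1, -3, -8, 4]
  [-11, -2, -9, 9, -4, -11]
  [-11, 6, -5, -12, -14, -10]
  [-2, 21, -5, 7, -8, 13]
  [-8, 1, -10, -8, -10, -12]
W^⊗3:
  [-14, -5, -12, -7, -14, -14]
  [-10, -1, -8, -3, -8, -10]
  [-15, 2, -14, -16, -18, -14]
  [-16, -7, -17, -15, -17, -19]
  [-10, -1, -5, -9, -14, 0]
  [-16, -3, -13, -17, -19, -15]
Key observation: the optimum is the walk 2->3->5->2, with weight 1 + (-9) + 7 = -1.
Optimal value attained by: walk 2->3->5->2.
Answer: (W^⊗3)[2][2] = -1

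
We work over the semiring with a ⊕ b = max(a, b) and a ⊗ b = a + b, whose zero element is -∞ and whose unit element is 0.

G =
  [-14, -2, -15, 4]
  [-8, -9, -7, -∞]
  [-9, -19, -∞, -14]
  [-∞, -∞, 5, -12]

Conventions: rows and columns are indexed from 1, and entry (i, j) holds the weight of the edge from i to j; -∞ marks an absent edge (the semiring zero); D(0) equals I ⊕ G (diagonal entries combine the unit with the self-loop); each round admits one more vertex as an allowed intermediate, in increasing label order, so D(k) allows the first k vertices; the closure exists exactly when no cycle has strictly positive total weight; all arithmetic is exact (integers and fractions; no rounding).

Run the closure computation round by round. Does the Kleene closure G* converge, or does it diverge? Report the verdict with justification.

D(0):
  [0, -2, -15, 4]
  [-8, 0, -7, -∞]
  [-9, -19, 0, -14]
  [-∞, -∞, 5, 0]
D(1):
  [0, -2, -15, 4]
  [-8, 0, -7, -4]
  [-9, -11, 0, -5]
  [-∞, -∞, 5, 0]
D(2):
  [0, -2, -9, 4]
  [-8, 0, -7, -4]
  [-9, -11, 0, -5]
  [-∞, -∞, 5, 0]
D(3):
  [0, -2, -9, 4]
  [-8, 0, -7, -4]
  [-9, -11, 0, -5]
  [-4, -6, 5, 0]
D(4):
  [0, -2, 9, 4]
  [-8, 0, 1, -4]
  [-9, -11, 0, -5]
  [-4, -6, 5, 0]
Key observation: every diagonal entry stays at the unit through all rounds, so no improving cycle exists.
Answer: CONVERGES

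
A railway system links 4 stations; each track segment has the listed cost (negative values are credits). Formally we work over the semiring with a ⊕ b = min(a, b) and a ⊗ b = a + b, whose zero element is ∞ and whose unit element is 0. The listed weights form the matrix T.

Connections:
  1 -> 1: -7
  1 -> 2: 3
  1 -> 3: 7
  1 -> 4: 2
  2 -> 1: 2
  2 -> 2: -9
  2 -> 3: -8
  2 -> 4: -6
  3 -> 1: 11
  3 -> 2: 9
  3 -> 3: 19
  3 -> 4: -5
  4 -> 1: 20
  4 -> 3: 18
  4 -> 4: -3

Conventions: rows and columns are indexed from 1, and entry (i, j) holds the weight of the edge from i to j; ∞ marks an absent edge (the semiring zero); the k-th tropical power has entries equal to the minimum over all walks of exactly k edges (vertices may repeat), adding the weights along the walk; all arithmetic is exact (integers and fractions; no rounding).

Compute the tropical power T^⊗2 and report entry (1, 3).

T^⊗2:
  [-14, -6, -5, -5]
  [-7, -18, -17, -15]
  [4, 0, 1, -8]
  [13, 23, 15, -6]
Key observation: the optimum is the walk 1->2->3, with weight 3 + (-8) = -5.
Optimal value attained by: walk 1->2->3.
Answer: (T^⊗2)[1][3] = -5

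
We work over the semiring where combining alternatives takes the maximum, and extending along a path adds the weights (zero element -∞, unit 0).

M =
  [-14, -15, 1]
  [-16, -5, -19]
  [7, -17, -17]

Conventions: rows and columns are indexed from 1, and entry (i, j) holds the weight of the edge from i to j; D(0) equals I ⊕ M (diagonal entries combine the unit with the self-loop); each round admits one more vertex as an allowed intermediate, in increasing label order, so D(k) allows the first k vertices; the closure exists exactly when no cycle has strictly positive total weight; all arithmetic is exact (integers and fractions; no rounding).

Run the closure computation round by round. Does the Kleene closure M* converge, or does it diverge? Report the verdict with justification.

D(0):
  [0, -15, 1]
  [-16, 0, -19]
  [7, -17, 0]
Detection: at round 1, diagonal entry (3, 3) turns strictly positive.
Key observation: the cycle 3->1->3 has total weight 7 + 1, which is strictly positive.
Answer: DIVERGES — positive cycle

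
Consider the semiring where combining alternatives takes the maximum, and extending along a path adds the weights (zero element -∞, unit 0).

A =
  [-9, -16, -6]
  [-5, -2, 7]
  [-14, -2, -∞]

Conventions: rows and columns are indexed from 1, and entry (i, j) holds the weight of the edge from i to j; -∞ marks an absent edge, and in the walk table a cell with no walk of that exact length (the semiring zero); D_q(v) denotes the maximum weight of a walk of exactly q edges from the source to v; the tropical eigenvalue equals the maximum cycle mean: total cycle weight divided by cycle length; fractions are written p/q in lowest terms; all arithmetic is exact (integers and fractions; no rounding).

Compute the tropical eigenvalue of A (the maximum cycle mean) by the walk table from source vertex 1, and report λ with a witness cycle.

q=0: [0, -∞, -∞]
q=1: [-9, -16, -6]
q=2: [-18, -8, -9]
q=3: [-13, -10, -1]
Optimal cycle mean attained by: cycle 2->3->2, total 7 + (-2), length 2.
Answer: λ = 5/2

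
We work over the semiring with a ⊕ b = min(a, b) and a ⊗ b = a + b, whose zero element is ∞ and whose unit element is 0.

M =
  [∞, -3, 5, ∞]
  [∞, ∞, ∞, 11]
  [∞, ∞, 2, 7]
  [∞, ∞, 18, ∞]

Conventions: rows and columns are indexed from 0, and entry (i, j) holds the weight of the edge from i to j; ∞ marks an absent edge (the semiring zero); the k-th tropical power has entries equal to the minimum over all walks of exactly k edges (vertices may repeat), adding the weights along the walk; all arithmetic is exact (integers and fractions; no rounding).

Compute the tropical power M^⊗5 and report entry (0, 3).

M^⊗2:
  [∞, ∞, 7, 8]
  [∞, ∞, 29, ∞]
  [∞, ∞, 4, 9]
  [∞, ∞, 20, 25]
M^⊗3:
  [∞, ∞, 9, 14]
  [∞, ∞, 31, 36]
  [∞, ∞, 6, 11]
  [∞, ∞, 22, 27]
M^⊗4:
  [∞, ∞, 11, 16]
  [∞, ∞, 33, 38]
  [∞, ∞, 8, 13]
  [∞, ∞, 24, 29]
M^⊗5:
  [∞, ∞, 13, 18]
  [∞, ∞, 35, 40]
  [∞, ∞, 10, 15]
  [∞, ∞, 26, 31]
Key observation: the optimum is the walk 0->2->2->2->2->3, with weight 5 + 2 + 2 + 2 + 7 = 18.
Optimal value attained by: walk 0->2->2->2->2->3.
Answer: (M^⊗5)[0][3] = 18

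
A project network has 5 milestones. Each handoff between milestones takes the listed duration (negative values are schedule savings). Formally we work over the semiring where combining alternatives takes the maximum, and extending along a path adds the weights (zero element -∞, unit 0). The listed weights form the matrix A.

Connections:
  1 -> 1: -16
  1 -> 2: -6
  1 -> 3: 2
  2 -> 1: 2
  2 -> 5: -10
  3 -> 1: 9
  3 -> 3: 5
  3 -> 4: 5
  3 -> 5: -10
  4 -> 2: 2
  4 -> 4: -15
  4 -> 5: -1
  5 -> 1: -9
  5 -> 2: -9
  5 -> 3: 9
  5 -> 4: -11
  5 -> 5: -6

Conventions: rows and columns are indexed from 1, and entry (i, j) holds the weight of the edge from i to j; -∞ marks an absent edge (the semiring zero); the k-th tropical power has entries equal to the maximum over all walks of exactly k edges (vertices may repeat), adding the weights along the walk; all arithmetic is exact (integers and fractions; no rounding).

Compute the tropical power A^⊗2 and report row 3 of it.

A^⊗2:
  [11, -22, 7, 7, -8]
  [-14, -4, 4, -21, -16]
  [14, 7, 11, 10, 4]
  [4, -10, 8, -12, -7]
  [18, -9, 14, 14, -1]
Answer: row 3 of A^⊗2 = [14, 7, 11, 10, 4]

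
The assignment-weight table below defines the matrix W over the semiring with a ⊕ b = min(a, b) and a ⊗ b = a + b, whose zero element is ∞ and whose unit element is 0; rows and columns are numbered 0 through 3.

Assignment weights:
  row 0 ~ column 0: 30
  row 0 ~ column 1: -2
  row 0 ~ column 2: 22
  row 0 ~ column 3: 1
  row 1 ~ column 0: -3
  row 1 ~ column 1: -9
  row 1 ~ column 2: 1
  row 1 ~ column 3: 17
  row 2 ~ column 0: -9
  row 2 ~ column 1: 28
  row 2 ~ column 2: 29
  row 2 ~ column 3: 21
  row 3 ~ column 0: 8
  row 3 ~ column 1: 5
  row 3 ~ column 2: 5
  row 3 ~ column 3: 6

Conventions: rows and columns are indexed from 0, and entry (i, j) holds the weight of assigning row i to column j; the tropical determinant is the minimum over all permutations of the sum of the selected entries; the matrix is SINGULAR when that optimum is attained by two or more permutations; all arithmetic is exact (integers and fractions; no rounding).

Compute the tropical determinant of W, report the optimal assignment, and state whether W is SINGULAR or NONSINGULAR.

σ = (0, 1, 2, 3): 30 + (-9) + 29 + 6 = 56
σ = (0, 1, 3, 2): 30 + (-9) + 21 + 5 = 47
σ = (0, 2, 1, 3): 30 + 1 + 28 + 6 = 65
σ = (0, 2, 3, 1): 30 + 1 + 21 + 5 = 57
σ = (0, 3, 1, 2): 30 + 17 + 28 + 5 = 80
σ = (0, 3, 2, 1): 30 + 17 + 29 + 5 = 81
σ = (1, 0, 2, 3): (-2) + (-3) + 29 + 6 = 30
σ = (1, 0, 3, 2): (-2) + (-3) + 21 + 5 = 21
σ = (1, 2, 0, 3): (-2) + 1 + (-9) + 6 = -4
σ = (1, 2, 3, 0): (-2) + 1 + 21 + 8 = 28
σ = (1, 3, 0, 2): (-2) + 17 + (-9) + 5 = 11
σ = (1, 3, 2, 0): (-2) + 17 + 29 + 8 = 52
σ = (2, 0, 1, 3): 22 + (-3) + 28 + 6 = 53
σ = (2, 0, 3, 1): 22 + (-3) + 21 + 5 = 45
σ = (2, 1, 0, 3): 22 + (-9) + (-9) + 6 = 10
σ = (2, 1, 3, 0): 22 + (-9) + 21 + 8 = 42
σ = (2, 3, 0, 1): 22 + 17 + (-9) + 5 = 35
σ = (2, 3, 1, 0): 22 + 17 + 28 + 8 = 75
σ = (3, 0, 1, 2): 1 + (-3) + 28 + 5 = 31
σ = (3, 0, 2, 1): 1 + (-3) + 29 + 5 = 32
σ = (3, 1, 0, 2): 1 + (-9) + (-9) + 5 = -12
σ = (3, 1, 2, 0): 1 + (-9) + 29 + 8 = 29
σ = (3, 2, 0, 1): 1 + 1 + (-9) + 5 = -2
σ = (3, 2, 1, 0): 1 + 1 + 28 + 8 = 38
Optimal value attained by: σ = (3, 1, 0, 2).
Answer: det⊕(W) = -12; verdict: NONSINGULAR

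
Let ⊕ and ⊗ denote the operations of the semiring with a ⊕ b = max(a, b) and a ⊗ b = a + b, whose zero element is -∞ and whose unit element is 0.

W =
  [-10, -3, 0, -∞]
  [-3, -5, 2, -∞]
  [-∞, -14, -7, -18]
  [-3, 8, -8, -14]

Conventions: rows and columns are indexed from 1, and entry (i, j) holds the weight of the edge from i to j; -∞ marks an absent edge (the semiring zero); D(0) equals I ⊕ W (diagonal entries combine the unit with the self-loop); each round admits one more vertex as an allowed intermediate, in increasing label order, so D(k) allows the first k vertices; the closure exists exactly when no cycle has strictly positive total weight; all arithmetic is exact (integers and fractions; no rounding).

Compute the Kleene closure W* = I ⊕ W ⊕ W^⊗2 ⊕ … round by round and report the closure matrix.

D(0):
  [0, -3, 0, -∞]
  [-3, 0, 2, -∞]
  [-∞, -14, 0, -18]
  [-3, 8, -8, 0]
D(1):
  [0, -3, 0, -∞]
  [-3, 0, 2, -∞]
  [-∞, -14, 0, -18]
  [-3, 8, -3, 0]
D(2):
  [0, -3, 0, -∞]
  [-3, 0, 2, -∞]
  [-17, -14, 0, -18]
  [5, 8, 10, 0]
D(3):
  [0, -3, 0, -18]
  [-3, 0, 2, -16]
  [-17, -14, 0, -18]
  [5, 8, 10, 0]
D(4):
  [0, -3, 0, -18]
  [-3, 0, 2, -16]
  [-13, -10, 0, -18]
  [5, 8, 10, 0]
Answer: W* = [[0, -3, 0, -18], [-3, 0, 2, -16], [-13, -10, 0, -18], [5, 8, 10, 0]]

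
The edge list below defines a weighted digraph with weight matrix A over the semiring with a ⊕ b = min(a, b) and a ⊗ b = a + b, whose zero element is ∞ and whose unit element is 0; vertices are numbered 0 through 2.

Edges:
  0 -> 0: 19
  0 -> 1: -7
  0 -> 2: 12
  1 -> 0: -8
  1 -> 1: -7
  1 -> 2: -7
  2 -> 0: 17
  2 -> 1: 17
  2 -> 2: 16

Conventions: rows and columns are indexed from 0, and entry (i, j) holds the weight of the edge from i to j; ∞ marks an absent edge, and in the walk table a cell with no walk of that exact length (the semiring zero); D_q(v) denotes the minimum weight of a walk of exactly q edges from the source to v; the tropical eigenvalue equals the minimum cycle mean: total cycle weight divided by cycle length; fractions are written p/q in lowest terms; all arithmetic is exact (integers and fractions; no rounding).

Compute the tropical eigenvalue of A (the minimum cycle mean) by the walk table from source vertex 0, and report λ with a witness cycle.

q=0: [0, ∞, ∞]
q=1: [19, -7, 12]
q=2: [-15, -14, -14]
q=3: [-22, -22, -21]
Optimal cycle mean attained by: cycle 0->1->0, total (-7) + (-8), length 2.
Answer: λ = -15/2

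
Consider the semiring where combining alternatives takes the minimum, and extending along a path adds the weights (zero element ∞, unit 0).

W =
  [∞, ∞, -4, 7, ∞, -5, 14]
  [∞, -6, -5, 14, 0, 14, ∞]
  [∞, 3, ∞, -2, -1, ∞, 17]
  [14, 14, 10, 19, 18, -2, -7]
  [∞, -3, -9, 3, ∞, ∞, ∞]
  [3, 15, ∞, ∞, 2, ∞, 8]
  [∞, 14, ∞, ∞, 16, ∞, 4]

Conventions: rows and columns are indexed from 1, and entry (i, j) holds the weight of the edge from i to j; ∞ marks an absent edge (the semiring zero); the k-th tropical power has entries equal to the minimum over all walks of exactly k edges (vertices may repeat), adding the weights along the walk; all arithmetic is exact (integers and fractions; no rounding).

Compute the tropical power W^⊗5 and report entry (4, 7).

W^⊗2:
  [-2, -1, 17, -6, -5, 5, 0]
  [17, -12, -11, -7, -6, 8, 7]
  [12, -4, -10, 2, 3, -4, -9]
  [1, 7, 9, 8, 0, 9, -3]
  [17, -9, -8, -11, -10, 1, -4]
  [∞, -1, -7, 5, 15, -2, 12]
  [∞, 8, 7, 19, 14, 28, 8]
W^⊗3:
  [8, -8, -14, -2, -1, -8, -13]
  [7, -18, -17, -13, -12, -9, -14]
  [-1, -10, -9, -12, -11, 0, -5]
  [12, -3, -9, 3, 7, -4, 1]
  [3, -15, -19, -10, -9, -13, -18]
  [1, -7, -6, -9, -8, 3, -2]
  [31, 2, 3, 5, 6, 17, 12]
W^⊗4:
  [-5, -14, -13, -16, -15, -4, -9]
  [-6, -24, -23, -19, -18, -15, -20]
  [2, -16, -20, -11, -10, -14, -19]
  [-1, -9, -8, -11, -10, 1, -4]
  [-10, -21, -20, -21, -20, -12, -17]
  [5, -13, -17, -8, -7, -11, -16]
  [19, -4, -3, 1, 2, 3, -2]
W^⊗5:
  [-2, -20, -24, -15, -14, -18, -23]
  [-12, -30, -29, -25, -24, -21, -26]
  [-11, -22, -21, -22, -21, -13, -18]
  [3, -15, -19, -10, -9, -13, -18]
  [-9, -27, -29, -22, -21, -23, -28]
  [-8, -19, -18, -19, -18, -10, -15]
  [6, -10, -9, -5, -4, -1, -6]
Key observation: the optimum is the walk 4->6->5->3->4->7, with weight (-2) + 2 + (-9) + (-2) + (-7) = -18.
Optimal value attained by: walk 4->6->5->3->4->7.
Answer: (W^⊗5)[4][7] = -18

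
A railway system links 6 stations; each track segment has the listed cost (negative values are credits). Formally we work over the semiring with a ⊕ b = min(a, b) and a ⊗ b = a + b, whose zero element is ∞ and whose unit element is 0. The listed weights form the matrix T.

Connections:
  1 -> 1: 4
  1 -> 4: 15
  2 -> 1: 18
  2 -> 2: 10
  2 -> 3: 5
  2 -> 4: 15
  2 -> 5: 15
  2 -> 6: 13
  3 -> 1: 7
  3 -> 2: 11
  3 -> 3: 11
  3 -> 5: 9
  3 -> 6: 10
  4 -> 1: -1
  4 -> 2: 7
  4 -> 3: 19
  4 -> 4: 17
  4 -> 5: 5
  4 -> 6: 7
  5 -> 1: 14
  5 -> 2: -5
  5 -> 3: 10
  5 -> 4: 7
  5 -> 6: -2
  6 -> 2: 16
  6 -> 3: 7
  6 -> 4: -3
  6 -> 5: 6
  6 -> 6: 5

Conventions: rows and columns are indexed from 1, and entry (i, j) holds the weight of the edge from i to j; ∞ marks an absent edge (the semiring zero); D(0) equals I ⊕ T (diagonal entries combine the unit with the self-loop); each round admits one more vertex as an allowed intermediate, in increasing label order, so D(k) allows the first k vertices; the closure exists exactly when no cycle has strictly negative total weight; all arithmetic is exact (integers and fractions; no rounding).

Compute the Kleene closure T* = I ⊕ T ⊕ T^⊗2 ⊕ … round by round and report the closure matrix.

D(0):
  [0, ∞, ∞, 15, ∞, ∞]
  [18, 0, 5, 15, 15, 13]
  [7, 11, 0, ∞, 9, 10]
  [-1, 7, 19, 0, 5, 7]
  [14, -5, 10, 7, 0, -2]
  [∞, 16, 7, -3, 6, 0]
D(1):
  [0, ∞, ∞, 15, ∞, ∞]
  [18, 0, 5, 15, 15, 13]
  [7, 11, 0, 22, 9, 10]
  [-1, 7, 19, 0, 5, 7]
  [14, -5, 10, 7, 0, -2]
  [∞, 16, 7, -3, 6, 0]
D(2):
  [0, ∞, ∞, 15, ∞, ∞]
  [18, 0, 5, 15, 15, 13]
  [7, 11, 0, 22, 9, 10]
  [-1, 7, 12, 0, 5, 7]
  [13, -5, 0, 7, 0, -2]
  [34, 16, 7, -3, 6, 0]
D(3):
  [0, ∞, ∞, 15, ∞, ∞]
  [12, 0, 5, 15, 14, 13]
  [7, 11, 0, 22, 9, 10]
  [-1, 7, 12, 0, 5, 7]
  [7, -5, 0, 7, 0, -2]
  [14, 16, 7, -3, 6, 0]
D(4):
  [0, 22, 27, 15, 20, 22]
  [12, 0, 5, 15, 14, 13]
  [7, 11, 0, 22, 9, 10]
  [-1, 7, 12, 0, 5, 7]
  [6, -5, 0, 7, 0, -2]
  [-4, 4, 7, -3, 2, 0]
D(5):
  [0, 15, 20, 15, 20, 18]
  [12, 0, 5, 15, 14, 12]
  [7, 4, 0, 16, 9, 7]
  [-1, 0, 5, 0, 5, 3]
  [6, -5, 0, 7, 0, -2]
  [-4, -3, 2, -3, 2, 0]
D(6):
  [0, 15, 20, 15, 20, 18]
  [8, 0, 5, 9, 14, 12]
  [3, 4, 0, 4, 9, 7]
  [-1, 0, 5, 0, 5, 3]
  [-6, -5, 0, -5, 0, -2]
  [-4, -3, 2, -3, 2, 0]
Answer: T* = [[0, 15, 20, 15, 20, 18], [8, 0, 5, 9, 14, 12], [3, 4, 0, 4, 9, 7], [-1, 0, 5, 0, 5, 3], [-6, -5, 0, -5, 0, -2], [-4, -3, 2, -3, 2, 0]]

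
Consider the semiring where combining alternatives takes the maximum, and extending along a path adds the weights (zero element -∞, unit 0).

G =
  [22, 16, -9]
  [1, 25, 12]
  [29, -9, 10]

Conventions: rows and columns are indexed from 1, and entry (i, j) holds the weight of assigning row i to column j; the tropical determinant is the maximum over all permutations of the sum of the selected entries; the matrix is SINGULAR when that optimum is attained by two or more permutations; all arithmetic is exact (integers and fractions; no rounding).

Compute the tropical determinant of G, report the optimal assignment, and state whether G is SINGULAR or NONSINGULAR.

σ = (1, 2, 3): 22 + 25 + 10 = 57
σ = (1, 3, 2): 22 + 12 + (-9) = 25
σ = (2, 1, 3): 16 + 1 + 10 = 27
σ = (2, 3, 1): 16 + 12 + 29 = 57
σ = (3, 1, 2): (-9) + 1 + (-9) = -17
σ = (3, 2, 1): (-9) + 25 + 29 = 45
Optimal value attained by: σ = (1, 2, 3).
Answer: det⊕(G) = 57; verdict: SINGULAR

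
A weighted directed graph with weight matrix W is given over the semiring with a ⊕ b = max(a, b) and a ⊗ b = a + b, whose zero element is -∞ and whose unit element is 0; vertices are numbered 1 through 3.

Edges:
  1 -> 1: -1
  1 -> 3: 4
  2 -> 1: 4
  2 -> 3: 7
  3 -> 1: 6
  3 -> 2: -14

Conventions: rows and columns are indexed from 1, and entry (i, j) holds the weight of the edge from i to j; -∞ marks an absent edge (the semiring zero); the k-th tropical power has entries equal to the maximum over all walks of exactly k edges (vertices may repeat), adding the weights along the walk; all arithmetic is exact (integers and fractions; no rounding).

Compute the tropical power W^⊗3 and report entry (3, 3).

W^⊗2:
  [10, -10, 3]
  [13, -7, 8]
  [5, -∞, 10]
W^⊗3:
  [9, -11, 14]
  [14, -6, 17]
  [16, -4, 9]
Key observation: the optimum is the walk 3->1->1->3, with weight 6 + (-1) + 4 = 9.
Optimal value attained by: walk 3->1->1->3.
Answer: (W^⊗3)[3][3] = 9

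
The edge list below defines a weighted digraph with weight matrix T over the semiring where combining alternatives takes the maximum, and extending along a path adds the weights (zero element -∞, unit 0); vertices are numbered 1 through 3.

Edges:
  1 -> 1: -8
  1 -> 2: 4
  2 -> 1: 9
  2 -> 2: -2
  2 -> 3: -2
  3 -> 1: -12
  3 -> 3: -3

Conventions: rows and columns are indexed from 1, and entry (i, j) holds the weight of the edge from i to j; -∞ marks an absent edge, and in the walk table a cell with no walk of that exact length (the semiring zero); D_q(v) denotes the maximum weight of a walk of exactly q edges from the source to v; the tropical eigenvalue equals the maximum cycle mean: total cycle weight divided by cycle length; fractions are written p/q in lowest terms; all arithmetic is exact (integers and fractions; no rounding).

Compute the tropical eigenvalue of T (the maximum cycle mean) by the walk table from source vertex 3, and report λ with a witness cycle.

q=0: [-∞, -∞, 0]
q=1: [-12, -∞, -3]
q=2: [-15, -8, -6]
q=3: [1, -10, -9]
Optimal cycle mean attained by: cycle 1->2->1, total 4 + 9, length 2.
Answer: λ = 13/2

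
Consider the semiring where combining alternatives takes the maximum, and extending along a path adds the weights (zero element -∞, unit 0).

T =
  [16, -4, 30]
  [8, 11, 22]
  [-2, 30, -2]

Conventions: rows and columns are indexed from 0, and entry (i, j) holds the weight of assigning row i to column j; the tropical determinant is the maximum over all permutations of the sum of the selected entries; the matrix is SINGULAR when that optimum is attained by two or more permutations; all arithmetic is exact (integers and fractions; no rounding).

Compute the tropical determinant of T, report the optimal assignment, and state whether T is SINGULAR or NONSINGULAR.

σ = (0, 1, 2): 16 + 11 + (-2) = 25
σ = (0, 2, 1): 16 + 22 + 30 = 68
σ = (1, 0, 2): (-4) + 8 + (-2) = 2
σ = (1, 2, 0): (-4) + 22 + (-2) = 16
σ = (2, 0, 1): 30 + 8 + 30 = 68
σ = (2, 1, 0): 30 + 11 + (-2) = 39
Optimal value attained by: σ = (0, 2, 1).
Answer: det⊕(T) = 68; verdict: SINGULAR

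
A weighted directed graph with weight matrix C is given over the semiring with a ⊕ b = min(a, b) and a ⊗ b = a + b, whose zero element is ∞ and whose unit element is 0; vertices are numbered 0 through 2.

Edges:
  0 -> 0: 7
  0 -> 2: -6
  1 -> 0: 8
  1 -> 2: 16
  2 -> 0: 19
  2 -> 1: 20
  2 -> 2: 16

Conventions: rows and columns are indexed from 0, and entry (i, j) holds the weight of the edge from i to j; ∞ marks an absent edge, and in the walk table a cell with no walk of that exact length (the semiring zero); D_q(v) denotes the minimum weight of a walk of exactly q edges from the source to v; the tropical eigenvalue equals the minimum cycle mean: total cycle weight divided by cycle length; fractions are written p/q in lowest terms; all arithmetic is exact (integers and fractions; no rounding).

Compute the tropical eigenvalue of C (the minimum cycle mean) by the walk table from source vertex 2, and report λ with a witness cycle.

q=0: [∞, ∞, 0]
q=1: [19, 20, 16]
q=2: [26, 36, 13]
q=3: [32, 33, 20]
Optimal cycle mean attained by: cycle 0->2->0, total (-6) + 19, length 2.
Answer: λ = 13/2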